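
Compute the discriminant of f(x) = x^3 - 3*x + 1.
Δ = 81

For a depressed cubic x^3 + p x + q the discriminant is Δ = -4 p^3 - 27 q^2 = -4*(-3)^3 - 27*(1)^2 = 108 - 27 = 81.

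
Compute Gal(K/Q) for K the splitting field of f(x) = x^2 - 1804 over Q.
Gal(K/Q) = Z/2Z (cyclic of order 2)

x^2 - 1804 is irreducible over Q since 1804 is not a rational square. The splitting field Q(sqrt(1804)) has degree 2 over Q, and its unique nontrivial automorphism is sqrt(1804) ↦ -sqrt(1804). Hence Gal(Q(sqrt(1804))/Q) = Z/2Z.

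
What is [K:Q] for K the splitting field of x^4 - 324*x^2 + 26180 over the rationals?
[K:Q] = 4

f factors as (x^2 - 154)(x^2 - 170); the splitting field is K = Q(sqrt(154), sqrt(170)). Since 154, 170, and 26180 are all non-squares in Q, the three subfields Q(sqrt(154)), Q(sqrt(170)), Q(sqrt(26180)) are distinct degree-2 extensions, so [K:Q] = 4 (Klein four Galois group).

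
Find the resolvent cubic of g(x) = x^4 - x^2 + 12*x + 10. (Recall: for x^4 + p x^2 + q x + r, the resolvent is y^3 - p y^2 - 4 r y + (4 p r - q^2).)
h(y) = y^3 + y^2 - 40*y - 184

Identify coefficients: p = -1, q = 12, r = 10.
Plug into h(y) = y^3 - p y^2 - 4 r y + (4 p r - q^2):
  h(y) = y^3 - (-1) y^2 - 4*(10) y + (4*(-1)*(10) - (12)^2)
       = y^3 + (1) y^2 + (-40) y + (-184).
Simplifying: h(y) = y^3 + y^2 - 40*y - 184.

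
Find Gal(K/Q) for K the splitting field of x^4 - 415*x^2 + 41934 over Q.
Gal(K/Q) = V_4 (Klein four-group, Z/2Z × Z/2Z)

f factors as (x^2 - 241)(x^2 - 174), so the splitting field is K = Q(sqrt(241), sqrt(174)). The elements 241, 174, 41934 are all non-squares in Q, so sqrt(241) and sqrt(174) generate independent quadratic extensions. Thus [K:Q] = 4 and Gal(K/Q) is generated by the two order-2 automorphisms sqrt(241) ↦ -sqrt(241) and sqrt(174) ↦ -sqrt(174), giving V_4.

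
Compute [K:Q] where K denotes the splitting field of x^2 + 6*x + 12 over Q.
[K:Q] = 2

The discriminant of x^2 + (6)*x + (12) is b^2 - 4c = 36 - (48) = -12. Since -12 is not a perfect square in Q, the polynomial is irreducible over Q. Its two roots generate a degree-2 extension, so [K:Q] = 2.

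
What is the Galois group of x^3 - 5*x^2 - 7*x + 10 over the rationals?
Gal(K/Q) = S_3 (symmetric group of order 6)

Compute the discriminant of x^3 + (-5)*x^2 + (-7)*x + (10): Δ = 11197. Since Δ is not a rational square, the Galois group is not contained in A_3; it must be the full S_3 (irreducibility of the cubic rules out anything smaller).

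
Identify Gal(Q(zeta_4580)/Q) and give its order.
|Gal(Q(zeta_4580)/Q)| = phi(4580) = 1824; group ≅ (Z/4580Z)^* ≅ Z/2Z × Z/4Z × Z/228Z

The n-th cyclotomic polynomial Φ_4580(x) is the minimal polynomial of zeta_4580 over Q and has degree phi(4580) = 1824. So Q(zeta_4580) is a degree-1824 Galois extension with Galois group (Z/4580Z)^*. By CRT, (Z/4580Z)^* ≅ (Z/4Z)^* × (Z/5Z)^* × (Z/229Z)^*. Each prime-power unit group is (Z/4Z)^* ≅ Z/2Z; (Z/5Z)^* ≅ Z/4Z; (Z/229Z)^* ≅ Z/228Z. Hence Gal(Q(zeta_4580)/Q) ≅ Z/2Z × Z/4Z × Z/228Z.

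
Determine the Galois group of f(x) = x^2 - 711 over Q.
Gal(K/Q) = Z/2Z (cyclic of order 2)

x^2 - 711 is irreducible over Q since 711 is not a rational square. The splitting field Q(sqrt(711)) has degree 2 over Q, and its unique nontrivial automorphism is sqrt(711) ↦ -sqrt(711). Hence Gal(Q(sqrt(711))/Q) = Z/2Z.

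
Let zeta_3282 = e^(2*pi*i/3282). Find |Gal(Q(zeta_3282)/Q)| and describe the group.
|Gal(Q(zeta_3282)/Q)| = phi(3282) = 1092; group ≅ (Z/3282Z)^* ≅ Z/2Z × Z/546Z

The n-th cyclotomic polynomial Φ_3282(x) is the minimal polynomial of zeta_3282 over Q and has degree phi(3282) = 1092. So Q(zeta_3282) is a degree-1092 Galois extension with Galois group (Z/3282Z)^*. By CRT, (Z/3282Z)^* ≅ (Z/2Z)^* × (Z/3Z)^* × (Z/547Z)^*. Each prime-power unit group is (Z/2Z)^* ≅ trivial group (order 1); (Z/3Z)^* ≅ Z/2Z; (Z/547Z)^* ≅ Z/546Z. Hence Gal(Q(zeta_3282)/Q) ≅ Z/2Z × Z/546Z.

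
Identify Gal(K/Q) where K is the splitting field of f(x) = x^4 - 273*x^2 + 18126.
Gal(K/Q) = V_4 (Klein four-group, Z/2Z × Z/2Z)

f factors as (x^2 - 114)(x^2 - 159), so the splitting field is K = Q(sqrt(114), sqrt(159)). The elements 114, 159, 18126 are all non-squares in Q, so sqrt(114) and sqrt(159) generate independent quadratic extensions. Thus [K:Q] = 4 and Gal(K/Q) is generated by the two order-2 automorphisms sqrt(114) ↦ -sqrt(114) and sqrt(159) ↦ -sqrt(159), giving V_4.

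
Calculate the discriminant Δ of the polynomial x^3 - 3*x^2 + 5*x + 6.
Δ = -2219

For x^3 + a x^2 + b x + c the discriminant is Δ = 18 a b c - 4 a^3 c + a^2 b^2 - 4 b^3 - 27 c^2.
Plug a = -3, b = 5, c = 6:
  18*(-3)*(5)*(6) - 4*(-3)^3*(6) + (-3)^2*(5)^2 - 4*(5)^3 - 27*(6)^2
  = -1620 + (648) + 225 + (-500) + (-972)
  = -2219.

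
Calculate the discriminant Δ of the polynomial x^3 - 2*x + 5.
Δ = -643

For x^3 + a x^2 + b x + c the discriminant is Δ = 18 a b c - 4 a^3 c + a^2 b^2 - 4 b^3 - 27 c^2.
Plug a = 0, b = -2, c = 5:
  18*(0)*(-2)*(5) - 4*(0)^3*(5) + (0)^2*(-2)^2 - 4*(-2)^3 - 27*(5)^2
  = 0 + (0) + 0 + (32) + (-675)
  = -643.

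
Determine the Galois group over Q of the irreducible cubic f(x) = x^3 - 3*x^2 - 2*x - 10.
Gal(K/Q) = S_3 (symmetric group of order 6)

Compute the discriminant of x^3 + (-3)*x^2 + (-2)*x + (-10): Δ = -4792. Since Δ is not a rational square, the Galois group is not contained in A_3; it must be the full S_3 (irreducibility of the cubic rules out anything smaller).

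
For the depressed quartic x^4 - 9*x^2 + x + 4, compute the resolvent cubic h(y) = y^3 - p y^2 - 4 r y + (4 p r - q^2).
h(y) = y^3 + 9*y^2 - 16*y - 145

Identify coefficients: p = -9, q = 1, r = 4.
Plug into h(y) = y^3 - p y^2 - 4 r y + (4 p r - q^2):
  h(y) = y^3 - (-9) y^2 - 4*(4) y + (4*(-9)*(4) - (1)^2)
       = y^3 + (9) y^2 + (-16) y + (-145).
Simplifying: h(y) = y^3 + 9*y^2 - 16*y - 145.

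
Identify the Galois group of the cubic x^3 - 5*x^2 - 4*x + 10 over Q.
Gal(K/Q) = S_3 (symmetric group of order 6)

Compute the discriminant of x^3 + (-5)*x^2 + (-4)*x + (10): Δ = 6556. Since Δ is not a rational square, the Galois group is not contained in A_3; it must be the full S_3 (irreducibility of the cubic rules out anything smaller).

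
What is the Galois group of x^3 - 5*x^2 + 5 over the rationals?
Gal(K/Q) = S_3 (symmetric group of order 6)

Compute the discriminant of x^3 + (-5)*x^2 + (0)*x + (5): Δ = 1825. Since Δ is not a rational square, the Galois group is not contained in A_3; it must be the full S_3 (irreducibility of the cubic rules out anything smaller).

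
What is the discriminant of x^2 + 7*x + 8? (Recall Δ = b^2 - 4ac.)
Δ = 17

For a quadratic a x^2 + b x + c the discriminant is Δ = b^2 - 4ac = (7)^2 - 4*(1)*(8) = 49 - (32) = 17.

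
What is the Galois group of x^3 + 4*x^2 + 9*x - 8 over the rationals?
Gal(K/Q) = S_3 (symmetric group of order 6)

Compute the discriminant of x^3 + (4)*x^2 + (9)*x + (-8): Δ = -6484. Since Δ is not a rational square, the Galois group is not contained in A_3; it must be the full S_3 (irreducibility of the cubic rules out anything smaller).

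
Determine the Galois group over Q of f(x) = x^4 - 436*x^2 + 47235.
Gal(K/Q) = V_4 (Klein four-group, Z/2Z × Z/2Z)

f factors as (x^2 - 201)(x^2 - 235), so the splitting field is K = Q(sqrt(201), sqrt(235)). The elements 201, 235, 47235 are all non-squares in Q, so sqrt(201) and sqrt(235) generate independent quadratic extensions. Thus [K:Q] = 4 and Gal(K/Q) is generated by the two order-2 automorphisms sqrt(201) ↦ -sqrt(201) and sqrt(235) ↦ -sqrt(235), giving V_4.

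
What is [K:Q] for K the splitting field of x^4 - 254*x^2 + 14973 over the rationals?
[K:Q] = 4

f factors as (x^2 - 93)(x^2 - 161); the splitting field is K = Q(sqrt(93), sqrt(161)). Since 93, 161, and 14973 are all non-squares in Q, the three subfields Q(sqrt(93)), Q(sqrt(161)), Q(sqrt(14973)) are distinct degree-2 extensions, so [K:Q] = 4 (Klein four Galois group).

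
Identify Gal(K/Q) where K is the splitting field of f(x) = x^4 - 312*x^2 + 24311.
Gal(K/Q) = V_4 (Klein four-group, Z/2Z × Z/2Z)

f factors as (x^2 - 151)(x^2 - 161), so the splitting field is K = Q(sqrt(151), sqrt(161)). The elements 151, 161, 24311 are all non-squares in Q, so sqrt(151) and sqrt(161) generate independent quadratic extensions. Thus [K:Q] = 4 and Gal(K/Q) is generated by the two order-2 automorphisms sqrt(151) ↦ -sqrt(151) and sqrt(161) ↦ -sqrt(161), giving V_4.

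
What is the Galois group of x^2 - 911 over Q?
Gal(K/Q) = Z/2Z (cyclic of order 2)

x^2 - 911 is irreducible over Q since 911 is not a rational square. The splitting field Q(sqrt(911)) has degree 2 over Q, and its unique nontrivial automorphism is sqrt(911) ↦ -sqrt(911). Hence Gal(Q(sqrt(911))/Q) = Z/2Z.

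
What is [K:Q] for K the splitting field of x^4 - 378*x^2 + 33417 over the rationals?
[K:Q] = 4

f factors as (x^2 - 237)(x^2 - 141); the splitting field is K = Q(sqrt(237), sqrt(141)). Since 237, 141, and 33417 are all non-squares in Q, the three subfields Q(sqrt(237)), Q(sqrt(141)), Q(sqrt(33417)) are distinct degree-2 extensions, so [K:Q] = 4 (Klein four Galois group).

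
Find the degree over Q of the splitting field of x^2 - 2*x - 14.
[K:Q] = 2

The discriminant of x^2 + (-2)*x + (-14) is b^2 - 4c = 4 - (-56) = 60. Since 60 is not a perfect square in Q, the polynomial is irreducible over Q. Its two roots generate a degree-2 extension, so [K:Q] = 2.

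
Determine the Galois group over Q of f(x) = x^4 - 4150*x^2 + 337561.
Gal(K/Q) = Z/2Z (cyclic of order 2)

f factors as (x^2 - 4067)(x^2 - 83), so the splitting field is K = Q(sqrt(4067), sqrt(83)). The squarefree part of 4067 is 83 and the squarefree part of 83 is also 83, so sqrt(4067) and sqrt(83) are both rational multiples of sqrt(83). Hence Q(sqrt(4067)) = Q(sqrt(83)) = Q(sqrt(83)), and the splitting field collapses to a single degree-2 extension with Galois group Z/2Z.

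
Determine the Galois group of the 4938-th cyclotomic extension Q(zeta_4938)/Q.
|Gal(Q(zeta_4938)/Q)| = phi(4938) = 1644; group ≅ (Z/4938Z)^* ≅ Z/2Z × Z/822Z

The n-th cyclotomic polynomial Φ_4938(x) is the minimal polynomial of zeta_4938 over Q and has degree phi(4938) = 1644. So Q(zeta_4938) is a degree-1644 Galois extension with Galois group (Z/4938Z)^*. By CRT, (Z/4938Z)^* ≅ (Z/2Z)^* × (Z/3Z)^* × (Z/823Z)^*. Each prime-power unit group is (Z/2Z)^* ≅ trivial group (order 1); (Z/3Z)^* ≅ Z/2Z; (Z/823Z)^* ≅ Z/822Z. Hence Gal(Q(zeta_4938)/Q) ≅ Z/2Z × Z/822Z.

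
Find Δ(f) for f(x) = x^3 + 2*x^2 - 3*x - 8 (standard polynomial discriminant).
Δ = -464

For x^3 + a x^2 + b x + c the discriminant is Δ = 18 a b c - 4 a^3 c + a^2 b^2 - 4 b^3 - 27 c^2.
Plug a = 2, b = -3, c = -8:
  18*(2)*(-3)*(-8) - 4*(2)^3*(-8) + (2)^2*(-3)^2 - 4*(-3)^3 - 27*(-8)^2
  = 864 + (256) + 36 + (108) + (-1728)
  = -464.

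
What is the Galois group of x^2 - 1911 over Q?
Gal(K/Q) = Z/2Z (cyclic of order 2)

x^2 - 1911 is irreducible over Q since 1911 is not a rational square. The splitting field Q(sqrt(1911)) has degree 2 over Q, and its unique nontrivial automorphism is sqrt(1911) ↦ -sqrt(1911). Hence Gal(Q(sqrt(1911))/Q) = Z/2Z.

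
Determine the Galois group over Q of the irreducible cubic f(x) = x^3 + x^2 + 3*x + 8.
Gal(K/Q) = S_3 (symmetric group of order 6)

Compute the discriminant of x^3 + (1)*x^2 + (3)*x + (8): Δ = -1427. Since Δ is not a rational square, the Galois group is not contained in A_3; it must be the full S_3 (irreducibility of the cubic rules out anything smaller).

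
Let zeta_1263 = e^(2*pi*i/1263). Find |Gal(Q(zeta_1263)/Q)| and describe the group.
|Gal(Q(zeta_1263)/Q)| = phi(1263) = 840; group ≅ (Z/1263Z)^* ≅ Z/2Z × Z/420Z

The n-th cyclotomic polynomial Φ_1263(x) is the minimal polynomial of zeta_1263 over Q and has degree phi(1263) = 840. So Q(zeta_1263) is a degree-840 Galois extension with Galois group (Z/1263Z)^*. By CRT, (Z/1263Z)^* ≅ (Z/3Z)^* × (Z/421Z)^*. Each prime-power unit group is (Z/3Z)^* ≅ Z/2Z; (Z/421Z)^* ≅ Z/420Z. Hence Gal(Q(zeta_1263)/Q) ≅ Z/2Z × Z/420Z.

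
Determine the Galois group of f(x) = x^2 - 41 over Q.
Gal(K/Q) = Z/2Z (cyclic of order 2)

x^2 - 41 is irreducible over Q since 41 is not a rational square. The splitting field Q(sqrt(41)) has degree 2 over Q, and its unique nontrivial automorphism is sqrt(41) ↦ -sqrt(41). Hence Gal(Q(sqrt(41))/Q) = Z/2Z.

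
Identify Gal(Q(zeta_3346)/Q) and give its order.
|Gal(Q(zeta_3346)/Q)| = phi(3346) = 1428; group ≅ (Z/3346Z)^* ≅ Z/6Z × Z/238Z

The n-th cyclotomic polynomial Φ_3346(x) is the minimal polynomial of zeta_3346 over Q and has degree phi(3346) = 1428. So Q(zeta_3346) is a degree-1428 Galois extension with Galois group (Z/3346Z)^*. By CRT, (Z/3346Z)^* ≅ (Z/2Z)^* × (Z/7Z)^* × (Z/239Z)^*. Each prime-power unit group is (Z/2Z)^* ≅ trivial group (order 1); (Z/7Z)^* ≅ Z/6Z; (Z/239Z)^* ≅ Z/238Z. Hence Gal(Q(zeta_3346)/Q) ≅ Z/6Z × Z/238Z.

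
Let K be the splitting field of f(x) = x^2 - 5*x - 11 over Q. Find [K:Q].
[K:Q] = 2

The discriminant of x^2 + (-5)*x + (-11) is b^2 - 4c = 25 - (-44) = 69. Since 69 is not a perfect square in Q, the polynomial is irreducible over Q. Its two roots generate a degree-2 extension, so [K:Q] = 2.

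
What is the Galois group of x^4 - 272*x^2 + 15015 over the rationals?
Gal(K/Q) = V_4 (Klein four-group, Z/2Z × Z/2Z)

f factors as (x^2 - 195)(x^2 - 77), so the splitting field is K = Q(sqrt(195), sqrt(77)). The elements 195, 77, 15015 are all non-squares in Q, so sqrt(195) and sqrt(77) generate independent quadratic extensions. Thus [K:Q] = 4 and Gal(K/Q) is generated by the two order-2 automorphisms sqrt(195) ↦ -sqrt(195) and sqrt(77) ↦ -sqrt(77), giving V_4.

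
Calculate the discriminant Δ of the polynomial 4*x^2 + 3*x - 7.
Δ = 121

For a quadratic a x^2 + b x + c the discriminant is Δ = b^2 - 4ac = (3)^2 - 4*(4)*(-7) = 9 - (-112) = 121.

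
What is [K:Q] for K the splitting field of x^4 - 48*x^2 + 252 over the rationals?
[K:Q] = 4

f factors as (x^2 - 42)(x^2 - 6); the splitting field is K = Q(sqrt(42), sqrt(6)). Since 42, 6, and 252 are all non-squares in Q, the three subfields Q(sqrt(42)), Q(sqrt(6)), Q(sqrt(252)) are distinct degree-2 extensions, so [K:Q] = 4 (Klein four Galois group).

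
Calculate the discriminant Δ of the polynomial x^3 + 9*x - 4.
Δ = -3348

For a depressed cubic x^3 + p x + q the discriminant is Δ = -4 p^3 - 27 q^2 = -4*(9)^3 - 27*(-4)^2 = -2916 - 432 = -3348.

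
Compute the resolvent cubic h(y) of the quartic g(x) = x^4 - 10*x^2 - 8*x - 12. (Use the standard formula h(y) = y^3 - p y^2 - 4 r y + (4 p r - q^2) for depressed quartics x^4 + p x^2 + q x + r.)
h(y) = y^3 + 10*y^2 + 48*y + 416

Identify coefficients: p = -10, q = -8, r = -12.
Plug into h(y) = y^3 - p y^2 - 4 r y + (4 p r - q^2):
  h(y) = y^3 - (-10) y^2 - 4*(-12) y + (4*(-10)*(-12) - (-8)^2)
       = y^3 + (10) y^2 + (48) y + (416).
Simplifying: h(y) = y^3 + 10*y^2 + 48*y + 416.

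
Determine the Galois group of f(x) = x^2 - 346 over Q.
Gal(K/Q) = Z/2Z (cyclic of order 2)

x^2 - 346 is irreducible over Q since 346 is not a rational square. The splitting field Q(sqrt(346)) has degree 2 over Q, and its unique nontrivial automorphism is sqrt(346) ↦ -sqrt(346). Hence Gal(Q(sqrt(346))/Q) = Z/2Z.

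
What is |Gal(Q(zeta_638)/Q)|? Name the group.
|Gal(Q(zeta_638)/Q)| = phi(638) = 280; group ≅ (Z/638Z)^* ≅ Z/10Z × Z/28Z

The n-th cyclotomic polynomial Φ_638(x) is the minimal polynomial of zeta_638 over Q and has degree phi(638) = 280. So Q(zeta_638) is a degree-280 Galois extension with Galois group (Z/638Z)^*. By CRT, (Z/638Z)^* ≅ (Z/2Z)^* × (Z/11Z)^* × (Z/29Z)^*. Each prime-power unit group is (Z/2Z)^* ≅ trivial group (order 1); (Z/11Z)^* ≅ Z/10Z; (Z/29Z)^* ≅ Z/28Z. Hence Gal(Q(zeta_638)/Q) ≅ Z/10Z × Z/28Z.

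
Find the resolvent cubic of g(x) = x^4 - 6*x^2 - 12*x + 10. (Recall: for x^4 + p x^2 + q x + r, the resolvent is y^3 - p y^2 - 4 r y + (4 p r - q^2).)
h(y) = y^3 + 6*y^2 - 40*y - 384

Identify coefficients: p = -6, q = -12, r = 10.
Plug into h(y) = y^3 - p y^2 - 4 r y + (4 p r - q^2):
  h(y) = y^3 - (-6) y^2 - 4*(10) y + (4*(-6)*(10) - (-12)^2)
       = y^3 + (6) y^2 + (-40) y + (-384).
Simplifying: h(y) = y^3 + 6*y^2 - 40*y - 384.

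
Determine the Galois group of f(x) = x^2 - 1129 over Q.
Gal(K/Q) = Z/2Z (cyclic of order 2)

x^2 - 1129 is irreducible over Q since 1129 is not a rational square. The splitting field Q(sqrt(1129)) has degree 2 over Q, and its unique nontrivial automorphism is sqrt(1129) ↦ -sqrt(1129). Hence Gal(Q(sqrt(1129))/Q) = Z/2Z.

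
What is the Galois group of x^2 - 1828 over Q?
Gal(K/Q) = Z/2Z (cyclic of order 2)

x^2 - 1828 is irreducible over Q since 1828 is not a rational square. The splitting field Q(sqrt(1828)) has degree 2 over Q, and its unique nontrivial automorphism is sqrt(1828) ↦ -sqrt(1828). Hence Gal(Q(sqrt(1828))/Q) = Z/2Z.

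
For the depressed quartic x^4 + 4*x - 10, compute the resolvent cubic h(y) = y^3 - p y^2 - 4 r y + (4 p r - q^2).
h(y) = y^3 + 40*y - 16

Identify coefficients: p = 0, q = 4, r = -10.
Plug into h(y) = y^3 - p y^2 - 4 r y + (4 p r - q^2):
  h(y) = y^3 - (0) y^2 - 4*(-10) y + (4*(0)*(-10) - (4)^2)
       = y^3 + (0) y^2 + (40) y + (-16).
Simplifying: h(y) = y^3 + 40*y - 16.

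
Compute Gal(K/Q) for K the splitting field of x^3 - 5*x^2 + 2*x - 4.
Gal(K/Q) = S_3 (symmetric group of order 6)

Compute the discriminant of x^3 + (-5)*x^2 + (2)*x + (-4): Δ = -1644. Since Δ is not a rational square, the Galois group is not contained in A_3; it must be the full S_3 (irreducibility of the cubic rules out anything smaller).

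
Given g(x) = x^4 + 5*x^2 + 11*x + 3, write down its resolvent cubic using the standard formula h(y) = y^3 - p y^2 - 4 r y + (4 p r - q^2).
h(y) = y^3 - 5*y^2 - 12*y - 61

Identify coefficients: p = 5, q = 11, r = 3.
Plug into h(y) = y^3 - p y^2 - 4 r y + (4 p r - q^2):
  h(y) = y^3 - (5) y^2 - 4*(3) y + (4*(5)*(3) - (11)^2)
       = y^3 + (-5) y^2 + (-12) y + (-61).
Simplifying: h(y) = y^3 - 5*y^2 - 12*y - 61.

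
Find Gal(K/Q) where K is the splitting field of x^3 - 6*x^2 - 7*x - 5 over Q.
Gal(K/Q) = S_3 (symmetric group of order 6)

Compute the discriminant of x^3 + (-6)*x^2 + (-7)*x + (-5): Δ = -5639. Since Δ is not a rational square, the Galois group is not contained in A_3; it must be the full S_3 (irreducibility of the cubic rules out anything smaller).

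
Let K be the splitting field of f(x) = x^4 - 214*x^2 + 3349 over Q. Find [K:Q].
[K:Q] = 4

f factors as (x^2 - 197)(x^2 - 17); the splitting field is K = Q(sqrt(197), sqrt(17)). Since 197, 17, and 3349 are all non-squares in Q, the three subfields Q(sqrt(197)), Q(sqrt(17)), Q(sqrt(3349)) are distinct degree-2 extensions, so [K:Q] = 4 (Klein four Galois group).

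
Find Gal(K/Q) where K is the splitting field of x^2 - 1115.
Gal(K/Q) = Z/2Z (cyclic of order 2)

x^2 - 1115 is irreducible over Q since 1115 is not a rational square. The splitting field Q(sqrt(1115)) has degree 2 over Q, and its unique nontrivial automorphism is sqrt(1115) ↦ -sqrt(1115). Hence Gal(Q(sqrt(1115))/Q) = Z/2Z.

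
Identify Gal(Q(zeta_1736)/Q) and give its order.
|Gal(Q(zeta_1736)/Q)| = phi(1736) = 720; group ≅ (Z/1736Z)^* ≅ Z/2Z × Z/2Z × Z/6Z × Z/30Z

The n-th cyclotomic polynomial Φ_1736(x) is the minimal polynomial of zeta_1736 over Q and has degree phi(1736) = 720. So Q(zeta_1736) is a degree-720 Galois extension with Galois group (Z/1736Z)^*. By CRT, (Z/1736Z)^* ≅ (Z/8Z)^* × (Z/7Z)^* × (Z/31Z)^*. Each prime-power unit group is (Z/8Z)^* ≅ Z/2Z × Z/2Z; (Z/7Z)^* ≅ Z/6Z; (Z/31Z)^* ≅ Z/30Z. Hence Gal(Q(zeta_1736)/Q) ≅ Z/2Z × Z/2Z × Z/6Z × Z/30Z.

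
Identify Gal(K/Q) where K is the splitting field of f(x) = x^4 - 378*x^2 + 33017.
Gal(K/Q) = V_4 (Klein four-group, Z/2Z × Z/2Z)

f factors as (x^2 - 241)(x^2 - 137), so the splitting field is K = Q(sqrt(241), sqrt(137)). The elements 241, 137, 33017 are all non-squares in Q, so sqrt(241) and sqrt(137) generate independent quadratic extensions. Thus [K:Q] = 4 and Gal(K/Q) is generated by the two order-2 automorphisms sqrt(241) ↦ -sqrt(241) and sqrt(137) ↦ -sqrt(137), giving V_4.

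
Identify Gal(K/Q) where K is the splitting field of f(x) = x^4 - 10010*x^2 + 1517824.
Gal(K/Q) = Z/2Z (cyclic of order 2)

f factors as (x^2 - 9856)(x^2 - 154), so the splitting field is K = Q(sqrt(9856), sqrt(154)). The squarefree part of 9856 is 154 and the squarefree part of 154 is also 154, so sqrt(9856) and sqrt(154) are both rational multiples of sqrt(154). Hence Q(sqrt(9856)) = Q(sqrt(154)) = Q(sqrt(154)), and the splitting field collapses to a single degree-2 extension with Galois group Z/2Z.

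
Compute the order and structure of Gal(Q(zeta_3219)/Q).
|Gal(Q(zeta_3219)/Q)| = phi(3219) = 2016; group ≅ (Z/3219Z)^* ≅ Z/2Z × Z/28Z × Z/36Z

The n-th cyclotomic polynomial Φ_3219(x) is the minimal polynomial of zeta_3219 over Q and has degree phi(3219) = 2016. So Q(zeta_3219) is a degree-2016 Galois extension with Galois group (Z/3219Z)^*. By CRT, (Z/3219Z)^* ≅ (Z/3Z)^* × (Z/29Z)^* × (Z/37Z)^*. Each prime-power unit group is (Z/3Z)^* ≅ Z/2Z; (Z/29Z)^* ≅ Z/28Z; (Z/37Z)^* ≅ Z/36Z. Hence Gal(Q(zeta_3219)/Q) ≅ Z/2Z × Z/28Z × Z/36Z.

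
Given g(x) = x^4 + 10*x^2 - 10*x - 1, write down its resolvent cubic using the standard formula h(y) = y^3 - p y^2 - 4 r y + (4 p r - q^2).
h(y) = y^3 - 10*y^2 + 4*y - 140

Identify coefficients: p = 10, q = -10, r = -1.
Plug into h(y) = y^3 - p y^2 - 4 r y + (4 p r - q^2):
  h(y) = y^3 - (10) y^2 - 4*(-1) y + (4*(10)*(-1) - (-10)^2)
       = y^3 + (-10) y^2 + (4) y + (-140).
Simplifying: h(y) = y^3 - 10*y^2 + 4*y - 140.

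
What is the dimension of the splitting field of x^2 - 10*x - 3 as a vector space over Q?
[K:Q] = 2

The discriminant of x^2 + (-10)*x + (-3) is b^2 - 4c = 100 - (-12) = 112. Since 112 is not a perfect square in Q, the polynomial is irreducible over Q. Its two roots generate a degree-2 extension, so [K:Q] = 2.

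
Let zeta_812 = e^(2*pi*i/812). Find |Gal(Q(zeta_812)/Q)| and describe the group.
|Gal(Q(zeta_812)/Q)| = phi(812) = 336; group ≅ (Z/812Z)^* ≅ Z/2Z × Z/6Z × Z/28Z

The n-th cyclotomic polynomial Φ_812(x) is the minimal polynomial of zeta_812 over Q and has degree phi(812) = 336. So Q(zeta_812) is a degree-336 Galois extension with Galois group (Z/812Z)^*. By CRT, (Z/812Z)^* ≅ (Z/4Z)^* × (Z/7Z)^* × (Z/29Z)^*. Each prime-power unit group is (Z/4Z)^* ≅ Z/2Z; (Z/7Z)^* ≅ Z/6Z; (Z/29Z)^* ≅ Z/28Z. Hence Gal(Q(zeta_812)/Q) ≅ Z/2Z × Z/6Z × Z/28Z.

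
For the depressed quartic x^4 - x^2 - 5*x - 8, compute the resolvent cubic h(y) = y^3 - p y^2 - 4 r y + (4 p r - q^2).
h(y) = y^3 + y^2 + 32*y + 7

Identify coefficients: p = -1, q = -5, r = -8.
Plug into h(y) = y^3 - p y^2 - 4 r y + (4 p r - q^2):
  h(y) = y^3 - (-1) y^2 - 4*(-8) y + (4*(-1)*(-8) - (-5)^2)
       = y^3 + (1) y^2 + (32) y + (7).
Simplifying: h(y) = y^3 + y^2 + 32*y + 7.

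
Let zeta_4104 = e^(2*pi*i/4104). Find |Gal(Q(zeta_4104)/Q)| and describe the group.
|Gal(Q(zeta_4104)/Q)| = phi(4104) = 1296; group ≅ (Z/4104Z)^* ≅ Z/2Z × Z/2Z × Z/18Z × Z/18Z

The n-th cyclotomic polynomial Φ_4104(x) is the minimal polynomial of zeta_4104 over Q and has degree phi(4104) = 1296. So Q(zeta_4104) is a degree-1296 Galois extension with Galois group (Z/4104Z)^*. By CRT, (Z/4104Z)^* ≅ (Z/8Z)^* × (Z/27Z)^* × (Z/19Z)^*. Each prime-power unit group is (Z/8Z)^* ≅ Z/2Z × Z/2Z; (Z/27Z)^* ≅ Z/18Z; (Z/19Z)^* ≅ Z/18Z. Hence Gal(Q(zeta_4104)/Q) ≅ Z/2Z × Z/2Z × Z/18Z × Z/18Z.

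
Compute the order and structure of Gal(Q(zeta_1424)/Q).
|Gal(Q(zeta_1424)/Q)| = phi(1424) = 704; group ≅ (Z/1424Z)^* ≅ Z/2Z × Z/4Z × Z/88Z

The n-th cyclotomic polynomial Φ_1424(x) is the minimal polynomial of zeta_1424 over Q and has degree phi(1424) = 704. So Q(zeta_1424) is a degree-704 Galois extension with Galois group (Z/1424Z)^*. By CRT, (Z/1424Z)^* ≅ (Z/16Z)^* × (Z/89Z)^*. Each prime-power unit group is (Z/16Z)^* ≅ Z/2Z × Z/4Z; (Z/89Z)^* ≅ Z/88Z. Hence Gal(Q(zeta_1424)/Q) ≅ Z/2Z × Z/4Z × Z/88Z.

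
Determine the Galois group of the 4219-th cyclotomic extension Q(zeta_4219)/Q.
|Gal(Q(zeta_4219)/Q)| = phi(4219) = 4218; group ≅ (Z/4219Z)^* ≅ Z/4218Z

The n-th cyclotomic polynomial Φ_4219(x) is the minimal polynomial of zeta_4219 over Q and has degree phi(4219) = 4218. So Q(zeta_4219) is a degree-4218 Galois extension with Galois group (Z/4219Z)^*. (Z/4219Z)^* is cyclic since 4219 is an odd prime power (or 4). Hence Gal(Q(zeta_4219)/Q) ≅ Z/4218Z.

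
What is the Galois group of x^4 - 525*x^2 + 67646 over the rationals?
Gal(K/Q) = V_4 (Klein four-group, Z/2Z × Z/2Z)

f factors as (x^2 - 298)(x^2 - 227), so the splitting field is K = Q(sqrt(298), sqrt(227)). The elements 298, 227, 67646 are all non-squares in Q, so sqrt(298) and sqrt(227) generate independent quadratic extensions. Thus [K:Q] = 4 and Gal(K/Q) is generated by the two order-2 automorphisms sqrt(298) ↦ -sqrt(298) and sqrt(227) ↦ -sqrt(227), giving V_4.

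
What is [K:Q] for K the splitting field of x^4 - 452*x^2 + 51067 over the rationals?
[K:Q] = 4

f factors as (x^2 - 223)(x^2 - 229); the splitting field is K = Q(sqrt(223), sqrt(229)). Since 223, 229, and 51067 are all non-squares in Q, the three subfields Q(sqrt(223)), Q(sqrt(229)), Q(sqrt(51067)) are distinct degree-2 extensions, so [K:Q] = 4 (Klein four Galois group).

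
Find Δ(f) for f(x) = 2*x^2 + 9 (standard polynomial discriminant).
Δ = -72

For a quadratic a x^2 + b x + c the discriminant is Δ = b^2 - 4ac = (0)^2 - 4*(2)*(9) = 0 - (72) = -72.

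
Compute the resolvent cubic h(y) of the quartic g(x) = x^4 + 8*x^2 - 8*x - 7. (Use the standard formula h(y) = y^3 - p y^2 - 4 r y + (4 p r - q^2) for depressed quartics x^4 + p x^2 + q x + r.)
h(y) = y^3 - 8*y^2 + 28*y - 288

Identify coefficients: p = 8, q = -8, r = -7.
Plug into h(y) = y^3 - p y^2 - 4 r y + (4 p r - q^2):
  h(y) = y^3 - (8) y^2 - 4*(-7) y + (4*(8)*(-7) - (-8)^2)
       = y^3 + (-8) y^2 + (28) y + (-288).
Simplifying: h(y) = y^3 - 8*y^2 + 28*y - 288.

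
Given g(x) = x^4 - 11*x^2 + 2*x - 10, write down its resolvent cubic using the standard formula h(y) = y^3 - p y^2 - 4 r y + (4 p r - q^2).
h(y) = y^3 + 11*y^2 + 40*y + 436

Identify coefficients: p = -11, q = 2, r = -10.
Plug into h(y) = y^3 - p y^2 - 4 r y + (4 p r - q^2):
  h(y) = y^3 - (-11) y^2 - 4*(-10) y + (4*(-11)*(-10) - (2)^2)
       = y^3 + (11) y^2 + (40) y + (436).
Simplifying: h(y) = y^3 + 11*y^2 + 40*y + 436.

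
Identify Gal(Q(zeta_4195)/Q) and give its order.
|Gal(Q(zeta_4195)/Q)| = phi(4195) = 3352; group ≅ (Z/4195Z)^* ≅ Z/4Z × Z/838Z

The n-th cyclotomic polynomial Φ_4195(x) is the minimal polynomial of zeta_4195 over Q and has degree phi(4195) = 3352. So Q(zeta_4195) is a degree-3352 Galois extension with Galois group (Z/4195Z)^*. By CRT, (Z/4195Z)^* ≅ (Z/5Z)^* × (Z/839Z)^*. Each prime-power unit group is (Z/5Z)^* ≅ Z/4Z; (Z/839Z)^* ≅ Z/838Z. Hence Gal(Q(zeta_4195)/Q) ≅ Z/4Z × Z/838Z.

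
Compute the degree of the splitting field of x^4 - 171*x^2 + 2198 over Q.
[K:Q] = 4

f factors as (x^2 - 14)(x^2 - 157); the splitting field is K = Q(sqrt(14), sqrt(157)). Since 14, 157, and 2198 are all non-squares in Q, the three subfields Q(sqrt(14)), Q(sqrt(157)), Q(sqrt(2198)) are distinct degree-2 extensions, so [K:Q] = 4 (Klein four Galois group).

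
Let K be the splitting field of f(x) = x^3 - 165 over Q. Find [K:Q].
[K:Q] = 6

x^3 - 165 has one real root r = 165^(1/3) and two complex roots r*zeta_3, r*zeta_3^2 where zeta_3 = e^(2*pi*i/3). The splitting field is Q(r, zeta_3). [Q(r):Q] = 3 and [Q(zeta_3):Q] = 2 with gcd = 1, so [Q(r, zeta_3):Q] = 3 * 2 = 6.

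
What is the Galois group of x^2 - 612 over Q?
Gal(K/Q) = Z/2Z (cyclic of order 2)

x^2 - 612 is irreducible over Q since 612 is not a rational square. The splitting field Q(sqrt(612)) has degree 2 over Q, and its unique nontrivial automorphism is sqrt(612) ↦ -sqrt(612). Hence Gal(Q(sqrt(612))/Q) = Z/2Z.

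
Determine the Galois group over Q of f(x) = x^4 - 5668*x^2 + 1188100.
Gal(K/Q) = Z/2Z (cyclic of order 2)

f factors as (x^2 - 5450)(x^2 - 218), so the splitting field is K = Q(sqrt(5450), sqrt(218)). The squarefree part of 5450 is 218 and the squarefree part of 218 is also 218, so sqrt(5450) and sqrt(218) are both rational multiples of sqrt(218). Hence Q(sqrt(5450)) = Q(sqrt(218)) = Q(sqrt(218)), and the splitting field collapses to a single degree-2 extension with Galois group Z/2Z.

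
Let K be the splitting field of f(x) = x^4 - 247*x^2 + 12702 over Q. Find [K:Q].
[K:Q] = 4

f factors as (x^2 - 174)(x^2 - 73); the splitting field is K = Q(sqrt(174), sqrt(73)). Since 174, 73, and 12702 are all non-squares in Q, the three subfields Q(sqrt(174)), Q(sqrt(73)), Q(sqrt(12702)) are distinct degree-2 extensions, so [K:Q] = 4 (Klein four Galois group).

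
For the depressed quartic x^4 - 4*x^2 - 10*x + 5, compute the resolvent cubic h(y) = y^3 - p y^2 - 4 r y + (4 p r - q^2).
h(y) = y^3 + 4*y^2 - 20*y - 180

Identify coefficients: p = -4, q = -10, r = 5.
Plug into h(y) = y^3 - p y^2 - 4 r y + (4 p r - q^2):
  h(y) = y^3 - (-4) y^2 - 4*(5) y + (4*(-4)*(5) - (-10)^2)
       = y^3 + (4) y^2 + (-20) y + (-180).
Simplifying: h(y) = y^3 + 4*y^2 - 20*y - 180.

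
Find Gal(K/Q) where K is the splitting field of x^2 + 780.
Gal(K/Q) = Z/2Z (cyclic of order 2)

x^2 + 780 is irreducible over Q since -780 is not a rational square. The splitting field Q(sqrt(-780)) has degree 2 over Q, and its unique nontrivial automorphism is sqrt(-780) ↦ -sqrt(-780). Hence Gal(Q(sqrt(-780))/Q) = Z/2Z.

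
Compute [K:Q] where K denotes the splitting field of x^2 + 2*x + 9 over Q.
[K:Q] = 2

The discriminant of x^2 + (2)*x + (9) is b^2 - 4c = 4 - (36) = -32. Since -32 is not a perfect square in Q, the polynomial is irreducible over Q. Its two roots generate a degree-2 extension, so [K:Q] = 2.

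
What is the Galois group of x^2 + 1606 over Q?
Gal(K/Q) = Z/2Z (cyclic of order 2)

x^2 + 1606 is irreducible over Q since -1606 is not a rational square. The splitting field Q(sqrt(-1606)) has degree 2 over Q, and its unique nontrivial automorphism is sqrt(-1606) ↦ -sqrt(-1606). Hence Gal(Q(sqrt(-1606))/Q) = Z/2Z.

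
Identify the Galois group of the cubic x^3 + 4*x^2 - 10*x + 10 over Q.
Gal(K/Q) = S_3 (symmetric group of order 6)

Compute the discriminant of x^3 + (4)*x^2 + (-10)*x + (10): Δ = -6860. Since Δ is not a rational square, the Galois group is not contained in A_3; it must be the full S_3 (irreducibility of the cubic rules out anything smaller).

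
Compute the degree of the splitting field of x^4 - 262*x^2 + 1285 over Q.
[K:Q] = 4

f factors as (x^2 - 257)(x^2 - 5); the splitting field is K = Q(sqrt(257), sqrt(5)). Since 257, 5, and 1285 are all non-squares in Q, the three subfields Q(sqrt(257)), Q(sqrt(5)), Q(sqrt(1285)) are distinct degree-2 extensions, so [K:Q] = 4 (Klein four Galois group).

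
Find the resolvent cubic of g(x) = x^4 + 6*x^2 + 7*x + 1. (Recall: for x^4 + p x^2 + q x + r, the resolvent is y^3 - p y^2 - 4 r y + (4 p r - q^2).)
h(y) = y^3 - 6*y^2 - 4*y - 25

Identify coefficients: p = 6, q = 7, r = 1.
Plug into h(y) = y^3 - p y^2 - 4 r y + (4 p r - q^2):
  h(y) = y^3 - (6) y^2 - 4*(1) y + (4*(6)*(1) - (7)^2)
       = y^3 + (-6) y^2 + (-4) y + (-25).
Simplifying: h(y) = y^3 - 6*y^2 - 4*y - 25.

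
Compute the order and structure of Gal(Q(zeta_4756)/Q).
|Gal(Q(zeta_4756)/Q)| = phi(4756) = 2240; group ≅ (Z/4756Z)^* ≅ Z/2Z × Z/28Z × Z/40Z

The n-th cyclotomic polynomial Φ_4756(x) is the minimal polynomial of zeta_4756 over Q and has degree phi(4756) = 2240. So Q(zeta_4756) is a degree-2240 Galois extension with Galois group (Z/4756Z)^*. By CRT, (Z/4756Z)^* ≅ (Z/4Z)^* × (Z/29Z)^* × (Z/41Z)^*. Each prime-power unit group is (Z/4Z)^* ≅ Z/2Z; (Z/29Z)^* ≅ Z/28Z; (Z/41Z)^* ≅ Z/40Z. Hence Gal(Q(zeta_4756)/Q) ≅ Z/2Z × Z/28Z × Z/40Z.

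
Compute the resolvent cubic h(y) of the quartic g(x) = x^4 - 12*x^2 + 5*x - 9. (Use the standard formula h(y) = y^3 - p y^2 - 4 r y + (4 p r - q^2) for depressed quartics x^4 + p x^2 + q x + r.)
h(y) = y^3 + 12*y^2 + 36*y + 407

Identify coefficients: p = -12, q = 5, r = -9.
Plug into h(y) = y^3 - p y^2 - 4 r y + (4 p r - q^2):
  h(y) = y^3 - (-12) y^2 - 4*(-9) y + (4*(-12)*(-9) - (5)^2)
       = y^3 + (12) y^2 + (36) y + (407).
Simplifying: h(y) = y^3 + 12*y^2 + 36*y + 407.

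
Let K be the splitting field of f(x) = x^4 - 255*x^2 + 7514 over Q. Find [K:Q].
[K:Q] = 4

f factors as (x^2 - 34)(x^2 - 221); the splitting field is K = Q(sqrt(34), sqrt(221)). Since 34, 221, and 7514 are all non-squares in Q, the three subfields Q(sqrt(34)), Q(sqrt(221)), Q(sqrt(7514)) are distinct degree-2 extensions, so [K:Q] = 4 (Klein four Galois group).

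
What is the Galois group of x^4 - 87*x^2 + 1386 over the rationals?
Gal(K/Q) = V_4 (Klein four-group, Z/2Z × Z/2Z)

f factors as (x^2 - 66)(x^2 - 21), so the splitting field is K = Q(sqrt(66), sqrt(21)). The elements 66, 21, 1386 are all non-squares in Q, so sqrt(66) and sqrt(21) generate independent quadratic extensions. Thus [K:Q] = 4 and Gal(K/Q) is generated by the two order-2 automorphisms sqrt(66) ↦ -sqrt(66) and sqrt(21) ↦ -sqrt(21), giving V_4.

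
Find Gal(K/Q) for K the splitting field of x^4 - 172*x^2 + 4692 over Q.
Gal(K/Q) = V_4 (Klein four-group, Z/2Z × Z/2Z)

f factors as (x^2 - 138)(x^2 - 34), so the splitting field is K = Q(sqrt(138), sqrt(34)). The elements 138, 34, 4692 are all non-squares in Q, so sqrt(138) and sqrt(34) generate independent quadratic extensions. Thus [K:Q] = 4 and Gal(K/Q) is generated by the two order-2 automorphisms sqrt(138) ↦ -sqrt(138) and sqrt(34) ↦ -sqrt(34), giving V_4.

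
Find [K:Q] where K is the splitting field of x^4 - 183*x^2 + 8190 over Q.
[K:Q] = 4

f factors as (x^2 - 78)(x^2 - 105); the splitting field is K = Q(sqrt(78), sqrt(105)). Since 78, 105, and 8190 are all non-squares in Q, the three subfields Q(sqrt(78)), Q(sqrt(105)), Q(sqrt(8190)) are distinct degree-2 extensions, so [K:Q] = 4 (Klein four Galois group).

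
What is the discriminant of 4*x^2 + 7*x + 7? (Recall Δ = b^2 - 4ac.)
Δ = -63

For a quadratic a x^2 + b x + c the discriminant is Δ = b^2 - 4ac = (7)^2 - 4*(4)*(7) = 49 - (112) = -63.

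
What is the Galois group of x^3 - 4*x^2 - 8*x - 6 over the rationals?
Gal(K/Q) = S_3 (symmetric group of order 6)

Compute the discriminant of x^3 + (-4)*x^2 + (-8)*x + (-6): Δ = -2892. Since Δ is not a rational square, the Galois group is not contained in A_3; it must be the full S_3 (irreducibility of the cubic rules out anything smaller).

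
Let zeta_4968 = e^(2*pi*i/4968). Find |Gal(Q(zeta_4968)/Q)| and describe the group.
|Gal(Q(zeta_4968)/Q)| = phi(4968) = 1584; group ≅ (Z/4968Z)^* ≅ Z/2Z × Z/2Z × Z/18Z × Z/22Z

The n-th cyclotomic polynomial Φ_4968(x) is the minimal polynomial of zeta_4968 over Q and has degree phi(4968) = 1584. So Q(zeta_4968) is a degree-1584 Galois extension with Galois group (Z/4968Z)^*. By CRT, (Z/4968Z)^* ≅ (Z/8Z)^* × (Z/27Z)^* × (Z/23Z)^*. Each prime-power unit group is (Z/8Z)^* ≅ Z/2Z × Z/2Z; (Z/27Z)^* ≅ Z/18Z; (Z/23Z)^* ≅ Z/22Z. Hence Gal(Q(zeta_4968)/Q) ≅ Z/2Z × Z/2Z × Z/18Z × Z/22Z.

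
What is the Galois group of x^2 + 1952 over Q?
Gal(K/Q) = Z/2Z (cyclic of order 2)

x^2 + 1952 is irreducible over Q since -1952 is not a rational square. The splitting field Q(sqrt(-1952)) has degree 2 over Q, and its unique nontrivial automorphism is sqrt(-1952) ↦ -sqrt(-1952). Hence Gal(Q(sqrt(-1952))/Q) = Z/2Z.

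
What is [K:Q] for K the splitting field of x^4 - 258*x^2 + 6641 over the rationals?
[K:Q] = 4

f factors as (x^2 - 229)(x^2 - 29); the splitting field is K = Q(sqrt(229), sqrt(29)). Since 229, 29, and 6641 are all non-squares in Q, the three subfields Q(sqrt(229)), Q(sqrt(29)), Q(sqrt(6641)) are distinct degree-2 extensions, so [K:Q] = 4 (Klein four Galois group).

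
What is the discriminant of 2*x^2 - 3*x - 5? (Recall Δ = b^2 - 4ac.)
Δ = 49

For a quadratic a x^2 + b x + c the discriminant is Δ = b^2 - 4ac = (-3)^2 - 4*(2)*(-5) = 9 - (-40) = 49.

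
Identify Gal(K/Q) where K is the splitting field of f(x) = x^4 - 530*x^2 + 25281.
Gal(K/Q) = Z/2Z (cyclic of order 2)

f factors as (x^2 - 477)(x^2 - 53), so the splitting field is K = Q(sqrt(477), sqrt(53)). The squarefree part of 477 is 53 and the squarefree part of 53 is also 53, so sqrt(477) and sqrt(53) are both rational multiples of sqrt(53). Hence Q(sqrt(477)) = Q(sqrt(53)) = Q(sqrt(53)), and the splitting field collapses to a single degree-2 extension with Galois group Z/2Z.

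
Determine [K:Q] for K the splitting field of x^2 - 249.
[K:Q] = 2

The polynomial x^2 - 249 is irreducible over Q since 249 is not a perfect square. Its splitting field is Q(sqrt(249)), which has degree 2 over Q.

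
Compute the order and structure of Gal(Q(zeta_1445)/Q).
|Gal(Q(zeta_1445)/Q)| = phi(1445) = 1088; group ≅ (Z/1445Z)^* ≅ Z/4Z × Z/272Z

The n-th cyclotomic polynomial Φ_1445(x) is the minimal polynomial of zeta_1445 over Q and has degree phi(1445) = 1088. So Q(zeta_1445) is a degree-1088 Galois extension with Galois group (Z/1445Z)^*. By CRT, (Z/1445Z)^* ≅ (Z/5Z)^* × (Z/289Z)^*. Each prime-power unit group is (Z/5Z)^* ≅ Z/4Z; (Z/289Z)^* ≅ Z/272Z. Hence Gal(Q(zeta_1445)/Q) ≅ Z/4Z × Z/272Z.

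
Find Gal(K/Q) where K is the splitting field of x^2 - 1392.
Gal(K/Q) = Z/2Z (cyclic of order 2)

x^2 - 1392 is irreducible over Q since 1392 is not a rational square. The splitting field Q(sqrt(1392)) has degree 2 over Q, and its unique nontrivial automorphism is sqrt(1392) ↦ -sqrt(1392). Hence Gal(Q(sqrt(1392))/Q) = Z/2Z.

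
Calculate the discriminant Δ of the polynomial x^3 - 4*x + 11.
Δ = -3011

For a depressed cubic x^3 + p x + q the discriminant is Δ = -4 p^3 - 27 q^2 = -4*(-4)^3 - 27*(11)^2 = 256 - 3267 = -3011.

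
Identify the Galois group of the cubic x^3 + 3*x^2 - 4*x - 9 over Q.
Gal(K/Q) = S_3 (symmetric group of order 6)

Compute the discriminant of x^3 + (3)*x^2 + (-4)*x + (-9): Δ = 1129. Since Δ is not a rational square, the Galois group is not contained in A_3; it must be the full S_3 (irreducibility of the cubic rules out anything smaller).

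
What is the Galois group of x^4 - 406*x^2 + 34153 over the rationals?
Gal(K/Q) = V_4 (Klein four-group, Z/2Z × Z/2Z)

f factors as (x^2 - 287)(x^2 - 119), so the splitting field is K = Q(sqrt(287), sqrt(119)). The elements 287, 119, 34153 are all non-squares in Q, so sqrt(287) and sqrt(119) generate independent quadratic extensions. Thus [K:Q] = 4 and Gal(K/Q) is generated by the two order-2 automorphisms sqrt(287) ↦ -sqrt(287) and sqrt(119) ↦ -sqrt(119), giving V_4.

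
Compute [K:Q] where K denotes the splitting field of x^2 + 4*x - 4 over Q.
[K:Q] = 2

The discriminant of x^2 + (4)*x + (-4) is b^2 - 4c = 16 - (-16) = 32. Since 32 is not a perfect square in Q, the polynomial is irreducible over Q. Its two roots generate a degree-2 extension, so [K:Q] = 2.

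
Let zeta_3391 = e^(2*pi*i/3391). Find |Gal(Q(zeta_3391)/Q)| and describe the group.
|Gal(Q(zeta_3391)/Q)| = phi(3391) = 3390; group ≅ (Z/3391Z)^* ≅ Z/3390Z

The n-th cyclotomic polynomial Φ_3391(x) is the minimal polynomial of zeta_3391 over Q and has degree phi(3391) = 3390. So Q(zeta_3391) is a degree-3390 Galois extension with Galois group (Z/3391Z)^*. (Z/3391Z)^* is cyclic since 3391 is an odd prime power (or 4). Hence Gal(Q(zeta_3391)/Q) ≅ Z/3390Z.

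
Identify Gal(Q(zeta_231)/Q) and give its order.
|Gal(Q(zeta_231)/Q)| = phi(231) = 120; group ≅ (Z/231Z)^* ≅ Z/2Z × Z/6Z × Z/10Z

The n-th cyclotomic polynomial Φ_231(x) is the minimal polynomial of zeta_231 over Q and has degree phi(231) = 120. So Q(zeta_231) is a degree-120 Galois extension with Galois group (Z/231Z)^*. By CRT, (Z/231Z)^* ≅ (Z/3Z)^* × (Z/7Z)^* × (Z/11Z)^*. Each prime-power unit group is (Z/3Z)^* ≅ Z/2Z; (Z/7Z)^* ≅ Z/6Z; (Z/11Z)^* ≅ Z/10Z. Hence Gal(Q(zeta_231)/Q) ≅ Z/2Z × Z/6Z × Z/10Z.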